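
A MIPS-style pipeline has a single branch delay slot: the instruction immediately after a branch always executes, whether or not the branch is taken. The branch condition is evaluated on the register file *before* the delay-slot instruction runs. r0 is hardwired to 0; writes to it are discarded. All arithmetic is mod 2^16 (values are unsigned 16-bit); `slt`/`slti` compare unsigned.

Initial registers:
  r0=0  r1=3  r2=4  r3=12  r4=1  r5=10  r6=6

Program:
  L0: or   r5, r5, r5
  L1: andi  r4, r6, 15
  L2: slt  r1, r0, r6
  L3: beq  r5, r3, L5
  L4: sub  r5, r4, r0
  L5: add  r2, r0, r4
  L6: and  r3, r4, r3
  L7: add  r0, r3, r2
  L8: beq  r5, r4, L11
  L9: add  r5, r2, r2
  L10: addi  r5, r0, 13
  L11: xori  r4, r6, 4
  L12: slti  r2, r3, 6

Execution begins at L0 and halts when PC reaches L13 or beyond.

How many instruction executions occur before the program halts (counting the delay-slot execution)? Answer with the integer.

#0 or   r5, r5, r5 ; 0/3/4/12/1/10/6
#1 andi  r4, r6, 15 ; 0/3/4/12/6/10/6
#2 slt  r1, r0, r6 ; 0/1/4/12/6/10/6
#3 beq  r5, r3, L5 ; 0/1/4/12/6/10/6 ; →fallthru
#4 sub  r5, r4, r0 ; 0/1/4/12/6/6/6
#5 add  r2, r0, r4 ; 0/1/6/12/6/6/6
#6 and  r3, r4, r3 ; 0/1/6/4/6/6/6
#7 add  r0, r3, r2 ; 0/1/6/4/6/6/6
#8 beq  r5, r4, L11 ; 0/1/6/4/6/6/6 ; →target
#9 add  r5, r2, r2 ; 0/1/6/4/6/12/6
#11 xori  r4, r6, 4 ; 0/1/6/4/2/12/6
#12 slti  r2, r3, 6 ; 0/1/1/4/2/12/6

12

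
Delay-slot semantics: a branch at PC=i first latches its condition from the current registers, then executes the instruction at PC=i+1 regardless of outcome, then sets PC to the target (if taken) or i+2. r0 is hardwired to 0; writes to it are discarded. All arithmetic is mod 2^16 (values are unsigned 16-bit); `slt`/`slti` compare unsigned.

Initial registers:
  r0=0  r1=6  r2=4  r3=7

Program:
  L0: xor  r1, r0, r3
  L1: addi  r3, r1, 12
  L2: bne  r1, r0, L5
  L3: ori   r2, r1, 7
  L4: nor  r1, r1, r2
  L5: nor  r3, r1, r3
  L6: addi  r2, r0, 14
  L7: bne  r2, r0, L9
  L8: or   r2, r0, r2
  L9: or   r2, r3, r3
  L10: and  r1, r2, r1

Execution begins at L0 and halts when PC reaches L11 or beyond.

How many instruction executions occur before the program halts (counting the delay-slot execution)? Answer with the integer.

[0] xor  r1, r0, r3  →  {r0:0, r1:7, r2:4, r3:7}
[1] addi  r3, r1, 12  →  {r0:0, r1:7, r2:4, r3:19}
[2] bne  r1, r0, L5  →  {r0:0, r1:7, r2:4, r3:19}  ⟨branch taken⟩
[3] ori   r2, r1, 7  →  {r0:0, r1:7, r2:7, r3:19}
[5] nor  r3, r1, r3  →  {r0:0, r1:7, r2:7, r3:65512}
[6] addi  r2, r0, 14  →  {r0:0, r1:7, r2:14, r3:65512}
[7] bne  r2, r0, L9  →  {r0:0, r1:7, r2:14, r3:65512}  ⟨branch taken⟩
[8] or   r2, r0, r2  →  {r0:0, r1:7, r2:14, r3:65512}
[9] or   r2, r3, r3  →  {r0:0, r1:7, r2:65512, r3:65512}
[10] and  r1, r2, r1  →  {r0:0, r1:0, r2:65512, r3:65512}

10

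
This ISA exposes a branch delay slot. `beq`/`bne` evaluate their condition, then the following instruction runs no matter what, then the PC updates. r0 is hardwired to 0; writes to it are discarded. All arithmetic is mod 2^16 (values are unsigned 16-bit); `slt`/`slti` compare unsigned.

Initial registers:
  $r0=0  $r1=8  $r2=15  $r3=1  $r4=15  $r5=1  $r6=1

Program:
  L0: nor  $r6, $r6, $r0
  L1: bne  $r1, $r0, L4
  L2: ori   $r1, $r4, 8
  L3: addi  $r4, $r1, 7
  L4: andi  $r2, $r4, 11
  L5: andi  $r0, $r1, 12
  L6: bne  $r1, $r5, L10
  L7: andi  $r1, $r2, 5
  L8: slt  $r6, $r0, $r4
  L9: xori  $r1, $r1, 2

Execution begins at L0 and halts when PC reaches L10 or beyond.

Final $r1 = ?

#0 nor  $r6, $r6, $r0 ; 0/8/15/1/15/1/65534
#1 bne  $r1, $r0, L4 ; 0/8/15/1/15/1/65534 ; →target
#2 ori   $r1, $r4, 8 ; 0/15/15/1/15/1/65534
#4 andi  $r2, $r4, 11 ; 0/15/11/1/15/1/65534
#5 andi  $r0, $r1, 12 ; 0/15/11/1/15/1/65534
#6 bne  $r1, $r5, L10 ; 0/15/11/1/15/1/65534 ; →target
#7 andi  $r1, $r2, 5 ; 0/1/11/1/15/1/65534

1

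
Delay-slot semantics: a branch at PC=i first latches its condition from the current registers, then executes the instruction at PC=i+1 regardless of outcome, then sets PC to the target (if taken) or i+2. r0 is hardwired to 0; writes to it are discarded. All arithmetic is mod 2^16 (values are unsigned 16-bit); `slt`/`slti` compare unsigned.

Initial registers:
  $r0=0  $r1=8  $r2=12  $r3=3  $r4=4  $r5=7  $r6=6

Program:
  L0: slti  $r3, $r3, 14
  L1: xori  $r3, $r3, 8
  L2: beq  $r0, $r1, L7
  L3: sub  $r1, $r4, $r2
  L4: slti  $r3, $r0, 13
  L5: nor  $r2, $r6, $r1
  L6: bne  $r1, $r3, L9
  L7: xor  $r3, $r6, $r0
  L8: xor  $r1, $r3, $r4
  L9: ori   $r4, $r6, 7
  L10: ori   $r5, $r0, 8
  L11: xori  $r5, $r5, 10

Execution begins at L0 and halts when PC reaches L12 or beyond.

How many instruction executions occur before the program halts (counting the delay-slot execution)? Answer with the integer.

11

PC=0  slti  $r3, $r3, 14     | $r0=0 $r1=8 $r2=12 $r3=1 $r4=4 $r5=7 $r6=6
PC=1  xori  $r3, $r3, 8      | $r0=0 $r1=8 $r2=12 $r3=9 $r4=4 $r5=7 $r6=6
PC=2  beq  $r0, $r1, L7      | $r0=0 $r1=8 $r2=12 $r3=9 $r4=4 $r5=7 $r6=6  [not taken]
PC=3  sub  $r1, $r4, $r2     | $r0=0 $r1=65528 $r2=12 $r3=9 $r4=4 $r5=7 $r6=6
PC=4  slti  $r3, $r0, 13     | $r0=0 $r1=65528 $r2=12 $r3=1 $r4=4 $r5=7 $r6=6
PC=5  nor  $r2, $r6, $r1     | $r0=0 $r1=65528 $r2=1 $r3=1 $r4=4 $r5=7 $r6=6
PC=6  bne  $r1, $r3, L9      | $r0=0 $r1=65528 $r2=1 $r3=1 $r4=4 $r5=7 $r6=6  [TAKEN]
PC=7  xor  $r3, $r6, $r0     | $r0=0 $r1=65528 $r2=1 $r3=6 $r4=4 $r5=7 $r6=6
PC=9  ori   $r4, $r6, 7      | $r0=0 $r1=65528 $r2=1 $r3=6 $r4=7 $r5=7 $r6=6
PC=10 ori   $r5, $r0, 8      | $r0=0 $r1=65528 $r2=1 $r3=6 $r4=7 $r5=8 $r6=6
PC=11 xori  $r5, $r5, 10     | $r0=0 $r1=65528 $r2=1 $r3=6 $r4=7 $r5=2 $r6=6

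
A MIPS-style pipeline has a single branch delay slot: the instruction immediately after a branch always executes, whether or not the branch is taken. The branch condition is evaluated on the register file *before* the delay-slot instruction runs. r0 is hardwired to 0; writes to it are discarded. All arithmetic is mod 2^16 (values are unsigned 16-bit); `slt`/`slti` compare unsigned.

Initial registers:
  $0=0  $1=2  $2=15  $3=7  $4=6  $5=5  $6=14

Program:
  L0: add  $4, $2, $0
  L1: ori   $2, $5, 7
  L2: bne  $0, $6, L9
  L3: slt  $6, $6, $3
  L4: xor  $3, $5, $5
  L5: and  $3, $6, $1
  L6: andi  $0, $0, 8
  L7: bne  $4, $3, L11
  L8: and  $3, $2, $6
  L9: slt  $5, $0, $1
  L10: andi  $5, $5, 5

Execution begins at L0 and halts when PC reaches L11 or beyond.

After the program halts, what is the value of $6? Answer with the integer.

0

  step pc=0: add  $4, $2, $0  regs=(0,2,15,7,15,5,14)
  step pc=1: ori   $2, $5, 7  regs=(0,2,7,7,15,5,14)
  step pc=2: bne  $0, $6, L9  cond=T  regs=(0,2,7,7,15,5,14)
  step pc=3: slt  $6, $6, $3  regs=(0,2,7,7,15,5,0)
  step pc=9: slt  $5, $0, $1  regs=(0,2,7,7,15,1,0)
  step pc=10: andi  $5, $5, 5  regs=(0,2,7,7,15,1,0)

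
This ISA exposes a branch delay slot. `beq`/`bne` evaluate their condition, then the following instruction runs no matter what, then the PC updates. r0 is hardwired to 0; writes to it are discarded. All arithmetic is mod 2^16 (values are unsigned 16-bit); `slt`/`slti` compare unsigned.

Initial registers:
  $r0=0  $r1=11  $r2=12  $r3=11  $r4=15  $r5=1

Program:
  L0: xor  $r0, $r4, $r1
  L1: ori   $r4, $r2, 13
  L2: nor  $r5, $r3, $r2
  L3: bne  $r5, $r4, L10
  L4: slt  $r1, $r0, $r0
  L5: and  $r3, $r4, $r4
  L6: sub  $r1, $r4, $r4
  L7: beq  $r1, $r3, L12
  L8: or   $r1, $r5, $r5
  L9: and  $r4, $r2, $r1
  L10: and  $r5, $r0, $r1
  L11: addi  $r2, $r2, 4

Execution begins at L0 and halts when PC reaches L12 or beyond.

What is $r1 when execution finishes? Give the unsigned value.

#0 xor  $r0, $r4, $r1 ; 0/11/12/11/15/1
#1 ori   $r4, $r2, 13 ; 0/11/12/11/13/1
#2 nor  $r5, $r3, $r2 ; 0/11/12/11/13/65520
#3 bne  $r5, $r4, L10 ; 0/11/12/11/13/65520 ; →target
#4 slt  $r1, $r0, $r0 ; 0/0/12/11/13/65520
#10 and  $r5, $r0, $r1 ; 0/0/12/11/13/0
#11 addi  $r2, $r2, 4 ; 0/0/16/11/13/0

0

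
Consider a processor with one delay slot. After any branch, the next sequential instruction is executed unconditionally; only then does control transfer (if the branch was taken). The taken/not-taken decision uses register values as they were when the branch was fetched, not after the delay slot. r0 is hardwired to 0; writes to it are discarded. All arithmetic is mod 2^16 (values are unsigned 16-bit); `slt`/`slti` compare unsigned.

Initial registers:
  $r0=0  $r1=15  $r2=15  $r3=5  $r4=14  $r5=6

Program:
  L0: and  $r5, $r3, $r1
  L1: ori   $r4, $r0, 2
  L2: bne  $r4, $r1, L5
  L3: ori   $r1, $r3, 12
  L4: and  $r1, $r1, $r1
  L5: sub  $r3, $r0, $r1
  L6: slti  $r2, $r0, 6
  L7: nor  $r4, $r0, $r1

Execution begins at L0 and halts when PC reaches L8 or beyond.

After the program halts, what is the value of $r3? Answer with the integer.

PC=0  and  $r5, $r3, $r1     | $r0=0 $r1=15 $r2=15 $r3=5 $r4=14 $r5=5
PC=1  ori   $r4, $r0, 2      | $r0=0 $r1=15 $r2=15 $r3=5 $r4=2 $r5=5
PC=2  bne  $r4, $r1, L5      | $r0=0 $r1=15 $r2=15 $r3=5 $r4=2 $r5=5  [TAKEN]
PC=3  ori   $r1, $r3, 12     | $r0=0 $r1=13 $r2=15 $r3=5 $r4=2 $r5=5
PC=5  sub  $r3, $r0, $r1     | $r0=0 $r1=13 $r2=15 $r3=65523 $r4=2 $r5=5
PC=6  slti  $r2, $r0, 6      | $r0=0 $r1=13 $r2=1 $r3=65523 $r4=2 $r5=5
PC=7  nor  $r4, $r0, $r1     | $r0=0 $r1=13 $r2=1 $r3=65523 $r4=65522 $r5=5

65523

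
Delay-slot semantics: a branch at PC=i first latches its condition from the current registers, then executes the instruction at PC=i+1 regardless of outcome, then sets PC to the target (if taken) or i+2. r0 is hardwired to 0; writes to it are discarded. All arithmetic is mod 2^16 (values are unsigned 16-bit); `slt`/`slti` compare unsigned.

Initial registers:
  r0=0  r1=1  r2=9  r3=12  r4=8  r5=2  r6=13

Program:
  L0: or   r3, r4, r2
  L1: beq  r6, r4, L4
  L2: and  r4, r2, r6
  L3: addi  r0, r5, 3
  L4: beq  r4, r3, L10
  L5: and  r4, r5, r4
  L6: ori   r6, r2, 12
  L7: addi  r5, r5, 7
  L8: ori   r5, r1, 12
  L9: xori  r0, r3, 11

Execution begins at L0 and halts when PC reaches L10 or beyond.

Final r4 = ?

#0 or   r3, r4, r2 ; 0/1/9/9/8/2/13
#1 beq  r6, r4, L4 ; 0/1/9/9/8/2/13 ; →fallthru
#2 and  r4, r2, r6 ; 0/1/9/9/9/2/13
#3 addi  r0, r5, 3 ; 0/1/9/9/9/2/13
#4 beq  r4, r3, L10 ; 0/1/9/9/9/2/13 ; →target
#5 and  r4, r5, r4 ; 0/1/9/9/0/2/13

0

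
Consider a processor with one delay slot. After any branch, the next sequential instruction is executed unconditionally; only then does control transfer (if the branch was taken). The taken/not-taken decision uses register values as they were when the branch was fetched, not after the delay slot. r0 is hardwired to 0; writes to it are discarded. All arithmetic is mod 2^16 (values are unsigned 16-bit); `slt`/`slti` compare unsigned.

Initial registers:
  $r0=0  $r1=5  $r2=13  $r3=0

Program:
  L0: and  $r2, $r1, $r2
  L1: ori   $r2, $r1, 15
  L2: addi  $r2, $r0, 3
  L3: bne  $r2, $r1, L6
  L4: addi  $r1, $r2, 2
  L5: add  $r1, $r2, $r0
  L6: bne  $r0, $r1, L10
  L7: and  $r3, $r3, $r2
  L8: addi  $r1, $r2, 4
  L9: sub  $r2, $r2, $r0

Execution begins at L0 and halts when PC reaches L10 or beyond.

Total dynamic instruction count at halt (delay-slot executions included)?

[0] and  $r2, $r1, $r2  →  {$r0:0, $r1:5, $r2:5, $r3:0}
[1] ori   $r2, $r1, 15  →  {$r0:0, $r1:5, $r2:15, $r3:0}
[2] addi  $r2, $r0, 3  →  {$r0:0, $r1:5, $r2:3, $r3:0}
[3] bne  $r2, $r1, L6  →  {$r0:0, $r1:5, $r2:3, $r3:0}  ⟨branch taken⟩
[4] addi  $r1, $r2, 2  →  {$r0:0, $r1:5, $r2:3, $r3:0}
[6] bne  $r0, $r1, L10  →  {$r0:0, $r1:5, $r2:3, $r3:0}  ⟨branch taken⟩
[7] and  $r3, $r3, $r2  →  {$r0:0, $r1:5, $r2:3, $r3:0}

7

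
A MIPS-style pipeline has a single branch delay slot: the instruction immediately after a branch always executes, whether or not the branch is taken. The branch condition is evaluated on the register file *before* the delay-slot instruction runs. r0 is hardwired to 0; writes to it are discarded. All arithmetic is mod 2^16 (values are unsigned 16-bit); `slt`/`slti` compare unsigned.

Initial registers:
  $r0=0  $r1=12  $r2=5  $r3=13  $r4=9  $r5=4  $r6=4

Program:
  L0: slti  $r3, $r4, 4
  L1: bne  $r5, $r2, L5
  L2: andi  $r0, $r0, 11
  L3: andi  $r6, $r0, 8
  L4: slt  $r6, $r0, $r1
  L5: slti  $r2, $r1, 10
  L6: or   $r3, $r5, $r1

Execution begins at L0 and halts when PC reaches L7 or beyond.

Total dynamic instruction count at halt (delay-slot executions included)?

[0] slti  $r3, $r4, 4  →  {$r0:0, $r1:12, $r2:5, $r3:0, $r4:9, $r5:4, $r6:4}
[1] bne  $r5, $r2, L5  →  {$r0:0, $r1:12, $r2:5, $r3:0, $r4:9, $r5:4, $r6:4}  ⟨branch taken⟩
[2] andi  $r0, $r0, 11  →  {$r0:0, $r1:12, $r2:5, $r3:0, $r4:9, $r5:4, $r6:4}
[5] slti  $r2, $r1, 10  →  {$r0:0, $r1:12, $r2:0, $r3:0, $r4:9, $r5:4, $r6:4}
[6] or   $r3, $r5, $r1  →  {$r0:0, $r1:12, $r2:0, $r3:12, $r4:9, $r5:4, $r6:4}

5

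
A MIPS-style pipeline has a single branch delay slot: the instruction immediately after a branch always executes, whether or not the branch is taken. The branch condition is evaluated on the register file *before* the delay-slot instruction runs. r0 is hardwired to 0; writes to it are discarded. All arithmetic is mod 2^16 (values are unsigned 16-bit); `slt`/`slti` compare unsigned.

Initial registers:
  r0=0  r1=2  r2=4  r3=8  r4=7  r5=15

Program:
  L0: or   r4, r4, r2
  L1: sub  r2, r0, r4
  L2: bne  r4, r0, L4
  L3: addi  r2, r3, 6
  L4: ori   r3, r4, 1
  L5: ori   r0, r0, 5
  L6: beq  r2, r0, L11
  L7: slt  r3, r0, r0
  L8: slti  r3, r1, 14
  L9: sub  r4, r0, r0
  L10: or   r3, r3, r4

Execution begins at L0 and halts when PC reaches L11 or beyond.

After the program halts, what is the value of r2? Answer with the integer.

[0] or   r4, r4, r2  →  {r0:0, r1:2, r2:4, r3:8, r4:7, r5:15}
[1] sub  r2, r0, r4  →  {r0:0, r1:2, r2:65529, r3:8, r4:7, r5:15}
[2] bne  r4, r0, L4  →  {r0:0, r1:2, r2:65529, r3:8, r4:7, r5:15}  ⟨branch taken⟩
[3] addi  r2, r3, 6  →  {r0:0, r1:2, r2:14, r3:8, r4:7, r5:15}
[4] ori   r3, r4, 1  →  {r0:0, r1:2, r2:14, r3:7, r4:7, r5:15}
[5] ori   r0, r0, 5  →  {r0:0, r1:2, r2:14, r3:7, r4:7, r5:15}
[6] beq  r2, r0, L11  →  {r0:0, r1:2, r2:14, r3:7, r4:7, r5:15}  ⟨branch fallthrough⟩
[7] slt  r3, r0, r0  →  {r0:0, r1:2, r2:14, r3:0, r4:7, r5:15}
[8] slti  r3, r1, 14  →  {r0:0, r1:2, r2:14, r3:1, r4:7, r5:15}
[9] sub  r4, r0, r0  →  {r0:0, r1:2, r2:14, r3:1, r4:0, r5:15}
[10] or   r3, r3, r4  →  {r0:0, r1:2, r2:14, r3:1, r4:0, r5:15}

14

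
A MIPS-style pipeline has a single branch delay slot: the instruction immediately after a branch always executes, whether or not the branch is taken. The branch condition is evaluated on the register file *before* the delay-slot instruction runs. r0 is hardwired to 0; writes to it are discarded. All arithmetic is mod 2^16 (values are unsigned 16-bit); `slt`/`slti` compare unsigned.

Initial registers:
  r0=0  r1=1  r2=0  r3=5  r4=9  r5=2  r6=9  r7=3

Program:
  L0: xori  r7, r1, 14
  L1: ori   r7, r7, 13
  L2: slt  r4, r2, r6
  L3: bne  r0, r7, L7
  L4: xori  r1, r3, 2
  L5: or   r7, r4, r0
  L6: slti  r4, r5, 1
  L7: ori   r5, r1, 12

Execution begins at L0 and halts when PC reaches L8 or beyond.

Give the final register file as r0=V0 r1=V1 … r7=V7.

r0=0 r1=7 r2=0 r3=5 r4=1 r5=15 r6=9 r7=15

PC=0  xori  r7, r1, 14       | r0=0 r1=1 r2=0 r3=5 r4=9 r5=2 r6=9 r7=15
PC=1  ori   r7, r7, 13       | r0=0 r1=1 r2=0 r3=5 r4=9 r5=2 r6=9 r7=15
PC=2  slt  r4, r2, r6        | r0=0 r1=1 r2=0 r3=5 r4=1 r5=2 r6=9 r7=15
PC=3  bne  r0, r7, L7        | r0=0 r1=1 r2=0 r3=5 r4=1 r5=2 r6=9 r7=15  [TAKEN]
PC=4  xori  r1, r3, 2        | r0=0 r1=7 r2=0 r3=5 r4=1 r5=2 r6=9 r7=15
PC=7  ori   r5, r1, 12       | r0=0 r1=7 r2=0 r3=5 r4=1 r5=15 r6=9 r7=15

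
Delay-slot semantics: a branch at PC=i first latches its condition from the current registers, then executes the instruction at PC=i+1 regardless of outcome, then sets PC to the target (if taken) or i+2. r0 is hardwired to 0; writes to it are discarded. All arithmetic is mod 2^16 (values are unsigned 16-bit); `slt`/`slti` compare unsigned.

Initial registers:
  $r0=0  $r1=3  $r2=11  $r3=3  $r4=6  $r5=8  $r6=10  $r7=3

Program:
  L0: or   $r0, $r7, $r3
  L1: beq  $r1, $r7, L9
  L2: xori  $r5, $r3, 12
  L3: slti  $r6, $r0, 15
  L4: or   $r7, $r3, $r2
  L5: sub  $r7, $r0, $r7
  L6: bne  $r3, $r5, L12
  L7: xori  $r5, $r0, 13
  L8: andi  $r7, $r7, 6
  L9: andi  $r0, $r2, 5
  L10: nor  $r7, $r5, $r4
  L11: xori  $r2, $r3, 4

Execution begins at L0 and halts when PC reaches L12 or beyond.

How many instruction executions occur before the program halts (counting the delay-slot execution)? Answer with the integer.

6

[0] or   $r0, $r7, $r3  →  {$r0:0, $r1:3, $r2:11, $r3:3, $r4:6, $r5:8, $r6:10, $r7:3}
[1] beq  $r1, $r7, L9  →  {$r0:0, $r1:3, $r2:11, $r3:3, $r4:6, $r5:8, $r6:10, $r7:3}  ⟨branch taken⟩
[2] xori  $r5, $r3, 12  →  {$r0:0, $r1:3, $r2:11, $r3:3, $r4:6, $r5:15, $r6:10, $r7:3}
[9] andi  $r0, $r2, 5  →  {$r0:0, $r1:3, $r2:11, $r3:3, $r4:6, $r5:15, $r6:10, $r7:3}
[10] nor  $r7, $r5, $r4  →  {$r0:0, $r1:3, $r2:11, $r3:3, $r4:6, $r5:15, $r6:10, $r7:65520}
[11] xori  $r2, $r3, 4  →  {$r0:0, $r1:3, $r2:7, $r3:3, $r4:6, $r5:15, $r6:10, $r7:65520}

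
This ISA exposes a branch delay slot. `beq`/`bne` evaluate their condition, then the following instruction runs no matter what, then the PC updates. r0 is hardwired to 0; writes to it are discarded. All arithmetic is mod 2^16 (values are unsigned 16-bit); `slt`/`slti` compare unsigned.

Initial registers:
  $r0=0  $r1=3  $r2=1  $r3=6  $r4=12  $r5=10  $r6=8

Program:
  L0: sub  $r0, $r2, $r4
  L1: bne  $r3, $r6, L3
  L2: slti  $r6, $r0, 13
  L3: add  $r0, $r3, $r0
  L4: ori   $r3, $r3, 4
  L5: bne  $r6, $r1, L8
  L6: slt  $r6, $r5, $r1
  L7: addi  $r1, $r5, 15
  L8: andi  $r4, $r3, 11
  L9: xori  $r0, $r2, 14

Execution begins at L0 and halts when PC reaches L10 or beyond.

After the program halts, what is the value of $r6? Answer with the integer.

0

  step pc=0: sub  $r0, $r2, $r4  regs=(0,3,1,6,12,10,8)
  step pc=1: bne  $r3, $r6, L3  cond=T  regs=(0,3,1,6,12,10,8)
  step pc=2: slti  $r6, $r0, 13  regs=(0,3,1,6,12,10,1)
  step pc=3: add  $r0, $r3, $r0  regs=(0,3,1,6,12,10,1)
  step pc=4: ori   $r3, $r3, 4  regs=(0,3,1,6,12,10,1)
  step pc=5: bne  $r6, $r1, L8  cond=T  regs=(0,3,1,6,12,10,1)
  step pc=6: slt  $r6, $r5, $r1  regs=(0,3,1,6,12,10,0)
  step pc=8: andi  $r4, $r3, 11  regs=(0,3,1,6,2,10,0)
  step pc=9: xori  $r0, $r2, 14  regs=(0,3,1,6,2,10,0)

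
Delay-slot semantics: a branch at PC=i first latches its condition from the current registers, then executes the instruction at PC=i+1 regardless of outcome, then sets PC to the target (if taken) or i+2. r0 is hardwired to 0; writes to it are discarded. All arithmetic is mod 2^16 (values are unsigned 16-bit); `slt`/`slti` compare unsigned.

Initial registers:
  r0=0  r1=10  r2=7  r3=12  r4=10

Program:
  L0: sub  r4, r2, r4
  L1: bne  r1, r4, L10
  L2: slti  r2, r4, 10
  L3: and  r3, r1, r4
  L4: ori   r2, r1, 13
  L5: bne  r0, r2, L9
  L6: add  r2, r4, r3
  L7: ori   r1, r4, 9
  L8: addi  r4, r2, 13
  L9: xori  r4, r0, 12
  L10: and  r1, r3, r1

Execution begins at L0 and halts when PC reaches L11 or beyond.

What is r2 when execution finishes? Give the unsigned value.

#0 sub  r4, r2, r4 ; 0/10/7/12/65533
#1 bne  r1, r4, L10 ; 0/10/7/12/65533 ; →target
#2 slti  r2, r4, 10 ; 0/10/0/12/65533
#10 and  r1, r3, r1 ; 0/8/0/12/65533

0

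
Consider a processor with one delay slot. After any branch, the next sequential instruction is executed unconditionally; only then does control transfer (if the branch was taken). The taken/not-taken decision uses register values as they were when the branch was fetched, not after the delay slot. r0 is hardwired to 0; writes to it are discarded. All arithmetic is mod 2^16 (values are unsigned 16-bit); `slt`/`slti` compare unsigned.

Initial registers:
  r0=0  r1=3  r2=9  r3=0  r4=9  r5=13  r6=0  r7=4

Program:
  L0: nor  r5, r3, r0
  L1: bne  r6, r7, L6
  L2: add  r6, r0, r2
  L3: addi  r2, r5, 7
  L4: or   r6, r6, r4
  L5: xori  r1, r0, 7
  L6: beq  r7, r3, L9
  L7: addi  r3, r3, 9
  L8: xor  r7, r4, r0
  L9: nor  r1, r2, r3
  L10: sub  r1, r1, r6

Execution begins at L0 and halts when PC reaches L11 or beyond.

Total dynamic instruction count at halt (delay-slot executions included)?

8

[0] nor  r5, r3, r0  →  {r0:0, r1:3, r2:9, r3:0, r4:9, r5:65535, r6:0, r7:4}
[1] bne  r6, r7, L6  →  {r0:0, r1:3, r2:9, r3:0, r4:9, r5:65535, r6:0, r7:4}  ⟨branch taken⟩
[2] add  r6, r0, r2  →  {r0:0, r1:3, r2:9, r3:0, r4:9, r5:65535, r6:9, r7:4}
[6] beq  r7, r3, L9  →  {r0:0, r1:3, r2:9, r3:0, r4:9, r5:65535, r6:9, r7:4}  ⟨branch fallthrough⟩
[7] addi  r3, r3, 9  →  {r0:0, r1:3, r2:9, r3:9, r4:9, r5:65535, r6:9, r7:4}
[8] xor  r7, r4, r0  →  {r0:0, r1:3, r2:9, r3:9, r4:9, r5:65535, r6:9, r7:9}
[9] nor  r1, r2, r3  →  {r0:0, r1:65526, r2:9, r3:9, r4:9, r5:65535, r6:9, r7:9}
[10] sub  r1, r1, r6  →  {r0:0, r1:65517, r2:9, r3:9, r4:9, r5:65535, r6:9, r7:9}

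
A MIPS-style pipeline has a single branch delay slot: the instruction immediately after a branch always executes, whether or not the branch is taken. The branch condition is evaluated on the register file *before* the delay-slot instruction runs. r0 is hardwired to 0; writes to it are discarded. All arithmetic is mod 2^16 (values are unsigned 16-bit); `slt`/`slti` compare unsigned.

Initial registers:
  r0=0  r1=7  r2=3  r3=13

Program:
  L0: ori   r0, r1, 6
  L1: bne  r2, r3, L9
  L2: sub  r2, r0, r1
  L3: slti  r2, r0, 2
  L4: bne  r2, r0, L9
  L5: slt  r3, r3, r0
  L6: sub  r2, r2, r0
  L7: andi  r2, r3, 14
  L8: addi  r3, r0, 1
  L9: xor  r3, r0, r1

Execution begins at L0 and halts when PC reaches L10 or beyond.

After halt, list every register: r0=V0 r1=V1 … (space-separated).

r0=0 r1=7 r2=65529 r3=7

PC=0  ori   r0, r1, 6        | r0=0 r1=7 r2=3 r3=13
PC=1  bne  r2, r3, L9        | r0=0 r1=7 r2=3 r3=13  [TAKEN]
PC=2  sub  r2, r0, r1        | r0=0 r1=7 r2=65529 r3=13
PC=9  xor  r3, r0, r1        | r0=0 r1=7 r2=65529 r3=7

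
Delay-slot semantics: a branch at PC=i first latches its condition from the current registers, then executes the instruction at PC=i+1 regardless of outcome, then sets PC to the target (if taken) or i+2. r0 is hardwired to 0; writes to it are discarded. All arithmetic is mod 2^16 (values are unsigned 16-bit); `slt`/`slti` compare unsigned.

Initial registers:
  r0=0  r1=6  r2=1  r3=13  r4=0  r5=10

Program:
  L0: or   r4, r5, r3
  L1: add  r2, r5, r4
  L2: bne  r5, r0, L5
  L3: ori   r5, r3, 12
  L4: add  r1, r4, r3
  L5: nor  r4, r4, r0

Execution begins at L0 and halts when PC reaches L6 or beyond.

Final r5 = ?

13

[0] or   r4, r5, r3  →  {r0:0, r1:6, r2:1, r3:13, r4:15, r5:10}
[1] add  r2, r5, r4  →  {r0:0, r1:6, r2:25, r3:13, r4:15, r5:10}
[2] bne  r5, r0, L5  →  {r0:0, r1:6, r2:25, r3:13, r4:15, r5:10}  ⟨branch taken⟩
[3] ori   r5, r3, 12  →  {r0:0, r1:6, r2:25, r3:13, r4:15, r5:13}
[5] nor  r4, r4, r0  →  {r0:0, r1:6, r2:25, r3:13, r4:65520, r5:13}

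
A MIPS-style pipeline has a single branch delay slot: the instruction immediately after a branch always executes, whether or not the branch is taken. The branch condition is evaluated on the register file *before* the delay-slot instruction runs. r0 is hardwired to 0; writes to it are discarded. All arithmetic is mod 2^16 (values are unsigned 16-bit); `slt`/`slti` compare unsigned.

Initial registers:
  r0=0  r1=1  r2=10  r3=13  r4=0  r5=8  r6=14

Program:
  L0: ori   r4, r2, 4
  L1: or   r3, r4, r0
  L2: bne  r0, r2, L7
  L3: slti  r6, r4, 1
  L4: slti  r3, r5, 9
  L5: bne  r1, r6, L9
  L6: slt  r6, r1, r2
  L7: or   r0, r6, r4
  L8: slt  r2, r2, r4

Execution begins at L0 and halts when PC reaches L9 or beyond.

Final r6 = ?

#0 ori   r4, r2, 4 ; 0/1/10/13/14/8/14
#1 or   r3, r4, r0 ; 0/1/10/14/14/8/14
#2 bne  r0, r2, L7 ; 0/1/10/14/14/8/14 ; →target
#3 slti  r6, r4, 1 ; 0/1/10/14/14/8/0
#7 or   r0, r6, r4 ; 0/1/10/14/14/8/0
#8 slt  r2, r2, r4 ; 0/1/1/14/14/8/0

0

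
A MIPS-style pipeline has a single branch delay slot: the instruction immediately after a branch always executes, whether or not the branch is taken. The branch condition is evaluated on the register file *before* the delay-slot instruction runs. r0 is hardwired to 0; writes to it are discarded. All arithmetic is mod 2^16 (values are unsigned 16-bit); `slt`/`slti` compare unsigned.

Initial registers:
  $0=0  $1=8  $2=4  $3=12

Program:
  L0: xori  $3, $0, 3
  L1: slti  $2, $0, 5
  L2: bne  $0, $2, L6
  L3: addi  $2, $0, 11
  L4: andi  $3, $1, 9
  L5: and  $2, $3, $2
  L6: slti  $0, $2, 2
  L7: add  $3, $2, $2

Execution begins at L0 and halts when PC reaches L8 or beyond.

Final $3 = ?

22

#0 xori  $3, $0, 3 ; 0/8/4/3
#1 slti  $2, $0, 5 ; 0/8/1/3
#2 bne  $0, $2, L6 ; 0/8/1/3 ; →target
#3 addi  $2, $0, 11 ; 0/8/11/3
#6 slti  $0, $2, 2 ; 0/8/11/3
#7 add  $3, $2, $2 ; 0/8/11/22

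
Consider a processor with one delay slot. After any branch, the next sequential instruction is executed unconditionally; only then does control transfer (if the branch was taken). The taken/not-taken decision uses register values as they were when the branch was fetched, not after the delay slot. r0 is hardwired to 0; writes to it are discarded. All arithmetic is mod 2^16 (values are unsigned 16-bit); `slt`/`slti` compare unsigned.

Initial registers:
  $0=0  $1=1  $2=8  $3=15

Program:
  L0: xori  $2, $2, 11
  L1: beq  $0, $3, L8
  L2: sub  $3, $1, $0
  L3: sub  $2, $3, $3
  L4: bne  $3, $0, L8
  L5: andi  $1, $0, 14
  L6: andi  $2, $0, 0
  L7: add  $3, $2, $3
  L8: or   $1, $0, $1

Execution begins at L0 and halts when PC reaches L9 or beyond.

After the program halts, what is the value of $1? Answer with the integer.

0

#0 xori  $2, $2, 11 ; 0/1/3/15
#1 beq  $0, $3, L8 ; 0/1/3/15 ; →fallthru
#2 sub  $3, $1, $0 ; 0/1/3/1
#3 sub  $2, $3, $3 ; 0/1/0/1
#4 bne  $3, $0, L8 ; 0/1/0/1 ; →target
#5 andi  $1, $0, 14 ; 0/0/0/1
#8 or   $1, $0, $1 ; 0/0/0/1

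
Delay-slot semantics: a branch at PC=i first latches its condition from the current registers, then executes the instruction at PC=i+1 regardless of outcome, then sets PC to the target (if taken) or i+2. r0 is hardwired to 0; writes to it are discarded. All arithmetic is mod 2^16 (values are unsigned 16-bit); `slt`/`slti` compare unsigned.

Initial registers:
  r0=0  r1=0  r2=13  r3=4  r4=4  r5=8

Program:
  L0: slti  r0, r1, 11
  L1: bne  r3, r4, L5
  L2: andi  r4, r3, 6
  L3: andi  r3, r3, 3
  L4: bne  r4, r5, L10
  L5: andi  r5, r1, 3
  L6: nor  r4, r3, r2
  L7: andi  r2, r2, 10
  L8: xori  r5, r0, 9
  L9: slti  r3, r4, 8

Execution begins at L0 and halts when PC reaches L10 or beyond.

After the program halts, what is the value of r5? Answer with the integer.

0

PC=0  slti  r0, r1, 11       | r0=0 r1=0 r2=13 r3=4 r4=4 r5=8
PC=1  bne  r3, r4, L5        | r0=0 r1=0 r2=13 r3=4 r4=4 r5=8  [not taken]
PC=2  andi  r4, r3, 6        | r0=0 r1=0 r2=13 r3=4 r4=4 r5=8
PC=3  andi  r3, r3, 3        | r0=0 r1=0 r2=13 r3=0 r4=4 r5=8
PC=4  bne  r4, r5, L10       | r0=0 r1=0 r2=13 r3=0 r4=4 r5=8  [TAKEN]
PC=5  andi  r5, r1, 3        | r0=0 r1=0 r2=13 r3=0 r4=4 r5=0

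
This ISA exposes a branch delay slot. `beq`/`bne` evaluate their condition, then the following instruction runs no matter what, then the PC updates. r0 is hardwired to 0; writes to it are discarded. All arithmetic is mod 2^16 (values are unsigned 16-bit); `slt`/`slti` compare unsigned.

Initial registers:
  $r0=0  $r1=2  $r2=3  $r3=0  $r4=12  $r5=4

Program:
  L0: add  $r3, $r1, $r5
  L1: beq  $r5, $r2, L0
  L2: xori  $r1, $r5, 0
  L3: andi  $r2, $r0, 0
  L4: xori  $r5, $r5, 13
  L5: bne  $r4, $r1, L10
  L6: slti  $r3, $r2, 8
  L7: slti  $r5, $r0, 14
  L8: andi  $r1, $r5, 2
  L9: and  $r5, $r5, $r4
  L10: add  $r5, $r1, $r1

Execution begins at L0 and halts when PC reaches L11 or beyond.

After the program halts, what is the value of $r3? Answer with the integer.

[0] add  $r3, $r1, $r5  →  {$r0:0, $r1:2, $r2:3, $r3:6, $r4:12, $r5:4}
[1] beq  $r5, $r2, L0  →  {$r0:0, $r1:2, $r2:3, $r3:6, $r4:12, $r5:4}  ⟨branch fallthrough⟩
[2] xori  $r1, $r5, 0  →  {$r0:0, $r1:4, $r2:3, $r3:6, $r4:12, $r5:4}
[3] andi  $r2, $r0, 0  →  {$r0:0, $r1:4, $r2:0, $r3:6, $r4:12, $r5:4}
[4] xori  $r5, $r5, 13  →  {$r0:0, $r1:4, $r2:0, $r3:6, $r4:12, $r5:9}
[5] bne  $r4, $r1, L10  →  {$r0:0, $r1:4, $r2:0, $r3:6, $r4:12, $r5:9}  ⟨branch taken⟩
[6] slti  $r3, $r2, 8  →  {$r0:0, $r1:4, $r2:0, $r3:1, $r4:12, $r5:9}
[10] add  $r5, $r1, $r1  →  {$r0:0, $r1:4, $r2:0, $r3:1, $r4:12, $r5:8}

1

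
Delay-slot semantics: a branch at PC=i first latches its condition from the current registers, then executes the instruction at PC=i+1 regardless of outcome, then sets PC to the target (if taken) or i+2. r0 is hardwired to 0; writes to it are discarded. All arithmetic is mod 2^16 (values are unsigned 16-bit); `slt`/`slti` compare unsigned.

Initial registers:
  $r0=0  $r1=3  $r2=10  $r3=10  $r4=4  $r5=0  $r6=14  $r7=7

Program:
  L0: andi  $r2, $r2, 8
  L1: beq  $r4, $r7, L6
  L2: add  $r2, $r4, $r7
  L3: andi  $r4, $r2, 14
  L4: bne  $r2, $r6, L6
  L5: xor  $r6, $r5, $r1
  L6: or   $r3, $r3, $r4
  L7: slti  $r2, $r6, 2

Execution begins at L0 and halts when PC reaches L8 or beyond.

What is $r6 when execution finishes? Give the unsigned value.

#0 andi  $r2, $r2, 8 ; 0/3/8/10/4/0/14/7
#1 beq  $r4, $r7, L6 ; 0/3/8/10/4/0/14/7 ; →fallthru
#2 add  $r2, $r4, $r7 ; 0/3/11/10/4/0/14/7
#3 andi  $r4, $r2, 14 ; 0/3/11/10/10/0/14/7
#4 bne  $r2, $r6, L6 ; 0/3/11/10/10/0/14/7 ; →target
#5 xor  $r6, $r5, $r1 ; 0/3/11/10/10/0/3/7
#6 or   $r3, $r3, $r4 ; 0/3/11/10/10/0/3/7
#7 slti  $r2, $r6, 2 ; 0/3/0/10/10/0/3/7

3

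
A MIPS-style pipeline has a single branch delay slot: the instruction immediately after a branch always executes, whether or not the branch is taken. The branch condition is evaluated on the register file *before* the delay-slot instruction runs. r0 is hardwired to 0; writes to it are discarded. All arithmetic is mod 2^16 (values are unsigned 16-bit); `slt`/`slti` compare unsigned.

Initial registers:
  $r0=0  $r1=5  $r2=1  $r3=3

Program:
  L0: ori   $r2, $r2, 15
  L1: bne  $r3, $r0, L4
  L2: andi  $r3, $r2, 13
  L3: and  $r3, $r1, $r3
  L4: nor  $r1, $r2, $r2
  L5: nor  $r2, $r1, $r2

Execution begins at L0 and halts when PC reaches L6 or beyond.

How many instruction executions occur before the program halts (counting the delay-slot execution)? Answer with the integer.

5

[0] ori   $r2, $r2, 15  →  {$r0:0, $r1:5, $r2:15, $r3:3}
[1] bne  $r3, $r0, L4  →  {$r0:0, $r1:5, $r2:15, $r3:3}  ⟨branch taken⟩
[2] andi  $r3, $r2, 13  →  {$r0:0, $r1:5, $r2:15, $r3:13}
[4] nor  $r1, $r2, $r2  →  {$r0:0, $r1:65520, $r2:15, $r3:13}
[5] nor  $r2, $r1, $r2  →  {$r0:0, $r1:65520, $r2:0, $r3:13}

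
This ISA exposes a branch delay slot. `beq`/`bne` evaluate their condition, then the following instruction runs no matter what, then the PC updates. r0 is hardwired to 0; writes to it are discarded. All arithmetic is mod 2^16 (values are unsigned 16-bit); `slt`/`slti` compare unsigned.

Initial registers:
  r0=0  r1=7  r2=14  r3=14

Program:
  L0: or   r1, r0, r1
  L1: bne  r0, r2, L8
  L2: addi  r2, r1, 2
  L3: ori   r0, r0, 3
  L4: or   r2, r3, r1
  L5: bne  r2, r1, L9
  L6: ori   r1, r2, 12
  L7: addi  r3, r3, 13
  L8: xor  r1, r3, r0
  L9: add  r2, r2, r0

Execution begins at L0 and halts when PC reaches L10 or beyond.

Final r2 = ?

9

[0] or   r1, r0, r1  →  {r0:0, r1:7, r2:14, r3:14}
[1] bne  r0, r2, L8  →  {r0:0, r1:7, r2:14, r3:14}  ⟨branch taken⟩
[2] addi  r2, r1, 2  →  {r0:0, r1:7, r2:9, r3:14}
[8] xor  r1, r3, r0  →  {r0:0, r1:14, r2:9, r3:14}
[9] add  r2, r2, r0  →  {r0:0, r1:14, r2:9, r3:14}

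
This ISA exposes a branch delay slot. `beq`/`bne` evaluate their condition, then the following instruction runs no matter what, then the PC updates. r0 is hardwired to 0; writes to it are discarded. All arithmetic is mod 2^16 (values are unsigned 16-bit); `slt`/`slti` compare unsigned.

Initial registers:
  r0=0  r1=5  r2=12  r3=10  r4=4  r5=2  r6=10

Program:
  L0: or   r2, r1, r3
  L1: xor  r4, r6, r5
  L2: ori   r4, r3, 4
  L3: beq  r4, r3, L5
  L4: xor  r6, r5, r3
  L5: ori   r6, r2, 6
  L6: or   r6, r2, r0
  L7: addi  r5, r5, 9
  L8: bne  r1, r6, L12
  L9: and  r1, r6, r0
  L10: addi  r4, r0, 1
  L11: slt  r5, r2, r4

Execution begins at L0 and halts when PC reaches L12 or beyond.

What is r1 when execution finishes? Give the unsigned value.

[0] or   r2, r1, r3  →  {r0:0, r1:5, r2:15, r3:10, r4:4, r5:2, r6:10}
[1] xor  r4, r6, r5  →  {r0:0, r1:5, r2:15, r3:10, r4:8, r5:2, r6:10}
[2] ori   r4, r3, 4  →  {r0:0, r1:5, r2:15, r3:10, r4:14, r5:2, r6:10}
[3] beq  r4, r3, L5  →  {r0:0, r1:5, r2:15, r3:10, r4:14, r5:2, r6:10}  ⟨branch fallthrough⟩
[4] xor  r6, r5, r3  →  {r0:0, r1:5, r2:15, r3:10, r4:14, r5:2, r6:8}
[5] ori   r6, r2, 6  →  {r0:0, r1:5, r2:15, r3:10, r4:14, r5:2, r6:15}
[6] or   r6, r2, r0  →  {r0:0, r1:5, r2:15, r3:10, r4:14, r5:2, r6:15}
[7] addi  r5, r5, 9  →  {r0:0, r1:5, r2:15, r3:10, r4:14, r5:11, r6:15}
[8] bne  r1, r6, L12  →  {r0:0, r1:5, r2:15, r3:10, r4:14, r5:11, r6:15}  ⟨branch taken⟩
[9] and  r1, r6, r0  →  {r0:0, r1:0, r2:15, r3:10, r4:14, r5:11, r6:15}

0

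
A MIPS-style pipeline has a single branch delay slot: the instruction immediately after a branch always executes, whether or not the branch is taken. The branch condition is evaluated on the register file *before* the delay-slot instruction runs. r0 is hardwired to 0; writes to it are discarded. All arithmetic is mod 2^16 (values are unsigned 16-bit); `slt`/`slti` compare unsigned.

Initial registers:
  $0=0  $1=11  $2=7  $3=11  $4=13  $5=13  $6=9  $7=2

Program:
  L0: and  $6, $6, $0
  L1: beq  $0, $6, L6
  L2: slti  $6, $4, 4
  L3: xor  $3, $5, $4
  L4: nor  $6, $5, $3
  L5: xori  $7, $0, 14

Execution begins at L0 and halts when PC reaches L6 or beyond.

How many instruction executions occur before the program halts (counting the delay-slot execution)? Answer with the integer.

3

PC=0  and  $6, $6, $0        | $0=0 $1=11 $2=7 $3=11 $4=13 $5=13 $6=0 $7=2
PC=1  beq  $0, $6, L6        | $0=0 $1=11 $2=7 $3=11 $4=13 $5=13 $6=0 $7=2  [TAKEN]
PC=2  slti  $6, $4, 4        | $0=0 $1=11 $2=7 $3=11 $4=13 $5=13 $6=0 $7=2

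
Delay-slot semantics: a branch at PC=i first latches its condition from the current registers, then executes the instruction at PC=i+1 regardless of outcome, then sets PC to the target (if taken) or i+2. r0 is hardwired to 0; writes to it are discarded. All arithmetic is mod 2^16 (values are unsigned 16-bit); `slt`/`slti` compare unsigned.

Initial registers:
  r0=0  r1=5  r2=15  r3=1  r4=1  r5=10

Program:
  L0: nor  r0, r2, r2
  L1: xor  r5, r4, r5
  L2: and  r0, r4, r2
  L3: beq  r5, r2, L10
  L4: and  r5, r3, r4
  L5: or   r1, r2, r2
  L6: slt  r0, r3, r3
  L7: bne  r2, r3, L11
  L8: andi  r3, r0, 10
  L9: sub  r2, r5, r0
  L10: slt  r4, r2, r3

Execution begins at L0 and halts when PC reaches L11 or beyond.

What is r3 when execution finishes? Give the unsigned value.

0

[0] nor  r0, r2, r2  →  {r0:0, r1:5, r2:15, r3:1, r4:1, r5:10}
[1] xor  r5, r4, r5  →  {r0:0, r1:5, r2:15, r3:1, r4:1, r5:11}
[2] and  r0, r4, r2  →  {r0:0, r1:5, r2:15, r3:1, r4:1, r5:11}
[3] beq  r5, r2, L10  →  {r0:0, r1:5, r2:15, r3:1, r4:1, r5:11}  ⟨branch fallthrough⟩
[4] and  r5, r3, r4  →  {r0:0, r1:5, r2:15, r3:1, r4:1, r5:1}
[5] or   r1, r2, r2  →  {r0:0, r1:15, r2:15, r3:1, r4:1, r5:1}
[6] slt  r0, r3, r3  →  {r0:0, r1:15, r2:15, r3:1, r4:1, r5:1}
[7] bne  r2, r3, L11  →  {r0:0, r1:15, r2:15, r3:1, r4:1, r5:1}  ⟨branch taken⟩
[8] andi  r3, r0, 10  →  {r0:0, r1:15, r2:15, r3:0, r4:1, r5:1}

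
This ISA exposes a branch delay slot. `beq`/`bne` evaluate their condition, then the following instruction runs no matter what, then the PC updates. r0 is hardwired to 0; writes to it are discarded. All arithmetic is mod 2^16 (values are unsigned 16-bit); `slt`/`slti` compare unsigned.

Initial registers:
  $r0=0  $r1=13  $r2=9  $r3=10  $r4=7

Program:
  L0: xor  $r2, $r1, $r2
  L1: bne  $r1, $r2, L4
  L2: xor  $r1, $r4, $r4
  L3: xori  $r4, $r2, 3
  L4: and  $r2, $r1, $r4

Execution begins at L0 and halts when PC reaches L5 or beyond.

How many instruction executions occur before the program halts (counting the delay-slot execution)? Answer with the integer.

4

[0] xor  $r2, $r1, $r2  →  {$r0:0, $r1:13, $r2:4, $r3:10, $r4:7}
[1] bne  $r1, $r2, L4  →  {$r0:0, $r1:13, $r2:4, $r3:10, $r4:7}  ⟨branch taken⟩
[2] xor  $r1, $r4, $r4  →  {$r0:0, $r1:0, $r2:4, $r3:10, $r4:7}
[4] and  $r2, $r1, $r4  →  {$r0:0, $r1:0, $r2:0, $r3:10, $r4:7}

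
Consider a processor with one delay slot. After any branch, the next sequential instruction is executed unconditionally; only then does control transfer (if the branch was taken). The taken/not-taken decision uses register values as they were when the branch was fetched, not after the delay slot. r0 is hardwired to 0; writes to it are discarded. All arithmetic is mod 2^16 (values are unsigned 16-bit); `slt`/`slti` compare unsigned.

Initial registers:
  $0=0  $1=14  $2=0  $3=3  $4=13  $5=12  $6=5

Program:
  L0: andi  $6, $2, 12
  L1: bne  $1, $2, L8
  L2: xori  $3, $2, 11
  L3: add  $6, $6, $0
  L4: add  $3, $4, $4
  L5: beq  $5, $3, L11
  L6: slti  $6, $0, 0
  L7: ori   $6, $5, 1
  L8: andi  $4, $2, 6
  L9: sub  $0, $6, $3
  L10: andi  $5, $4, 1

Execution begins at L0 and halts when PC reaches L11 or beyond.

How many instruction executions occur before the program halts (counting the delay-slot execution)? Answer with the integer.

#0 andi  $6, $2, 12 ; 0/14/0/3/13/12/0
#1 bne  $1, $2, L8 ; 0/14/0/3/13/12/0 ; →target
#2 xori  $3, $2, 11 ; 0/14/0/11/13/12/0
#8 andi  $4, $2, 6 ; 0/14/0/11/0/12/0
#9 sub  $0, $6, $3 ; 0/14/0/11/0/12/0
#10 andi  $5, $4, 1 ; 0/14/0/11/0/0/0

6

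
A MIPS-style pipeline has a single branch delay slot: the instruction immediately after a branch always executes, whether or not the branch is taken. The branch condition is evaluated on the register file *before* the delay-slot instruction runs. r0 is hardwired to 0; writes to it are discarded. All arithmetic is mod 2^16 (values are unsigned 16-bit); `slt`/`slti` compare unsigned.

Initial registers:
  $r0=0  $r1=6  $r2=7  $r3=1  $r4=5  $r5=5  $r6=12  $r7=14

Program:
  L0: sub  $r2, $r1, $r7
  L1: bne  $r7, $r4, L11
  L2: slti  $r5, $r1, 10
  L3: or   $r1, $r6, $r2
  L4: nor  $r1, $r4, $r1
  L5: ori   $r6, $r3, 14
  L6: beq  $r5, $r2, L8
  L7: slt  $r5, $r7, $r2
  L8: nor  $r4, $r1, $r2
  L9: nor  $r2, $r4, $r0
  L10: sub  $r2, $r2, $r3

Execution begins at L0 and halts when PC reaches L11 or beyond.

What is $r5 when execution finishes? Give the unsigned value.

1

  step pc=0: sub  $r2, $r1, $r7  regs=(0,6,65528,1,5,5,12,14)
  step pc=1: bne  $r7, $r4, L11  cond=T  regs=(0,6,65528,1,5,5,12,14)
  step pc=2: slti  $r5, $r1, 10  regs=(0,6,65528,1,5,1,12,14)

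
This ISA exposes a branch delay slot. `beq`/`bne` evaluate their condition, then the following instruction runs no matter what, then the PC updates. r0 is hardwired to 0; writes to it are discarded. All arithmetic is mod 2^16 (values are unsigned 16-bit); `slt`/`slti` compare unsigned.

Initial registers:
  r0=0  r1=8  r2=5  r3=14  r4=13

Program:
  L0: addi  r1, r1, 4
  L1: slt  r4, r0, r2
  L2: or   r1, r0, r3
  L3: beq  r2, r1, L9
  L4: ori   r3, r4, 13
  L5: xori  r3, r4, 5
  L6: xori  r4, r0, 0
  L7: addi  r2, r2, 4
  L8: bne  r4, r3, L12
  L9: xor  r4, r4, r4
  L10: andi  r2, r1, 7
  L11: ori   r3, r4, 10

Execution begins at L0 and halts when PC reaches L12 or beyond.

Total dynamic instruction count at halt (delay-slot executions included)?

10

  step pc=0: addi  r1, r1, 4  regs=(0,12,5,14,13)
  step pc=1: slt  r4, r0, r2  regs=(0,12,5,14,1)
  step pc=2: or   r1, r0, r3  regs=(0,14,5,14,1)
  step pc=3: beq  r2, r1, L9  cond=F  regs=(0,14,5,14,1)
  step pc=4: ori   r3, r4, 13  regs=(0,14,5,13,1)
  step pc=5: xori  r3, r4, 5  regs=(0,14,5,4,1)
  step pc=6: xori  r4, r0, 0  regs=(0,14,5,4,0)
  step pc=7: addi  r2, r2, 4  regs=(0,14,9,4,0)
  step pc=8: bne  r4, r3, L12  cond=T  regs=(0,14,9,4,0)
  step pc=9: xor  r4, r4, r4  regs=(0,14,9,4,0)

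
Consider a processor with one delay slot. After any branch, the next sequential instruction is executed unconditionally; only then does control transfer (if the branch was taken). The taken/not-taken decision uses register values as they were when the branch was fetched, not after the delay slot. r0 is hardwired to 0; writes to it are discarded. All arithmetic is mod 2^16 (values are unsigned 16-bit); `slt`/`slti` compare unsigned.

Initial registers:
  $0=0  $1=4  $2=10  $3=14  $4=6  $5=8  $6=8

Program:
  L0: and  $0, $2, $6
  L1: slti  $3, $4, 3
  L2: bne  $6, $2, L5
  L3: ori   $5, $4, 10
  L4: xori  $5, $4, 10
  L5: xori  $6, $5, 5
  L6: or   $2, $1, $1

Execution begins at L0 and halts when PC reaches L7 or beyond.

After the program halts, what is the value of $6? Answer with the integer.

11

  step pc=0: and  $0, $2, $6  regs=(0,4,10,14,6,8,8)
  step pc=1: slti  $3, $4, 3  regs=(0,4,10,0,6,8,8)
  step pc=2: bne  $6, $2, L5  cond=T  regs=(0,4,10,0,6,8,8)
  step pc=3: ori   $5, $4, 10  regs=(0,4,10,0,6,14,8)
  step pc=5: xori  $6, $5, 5  regs=(0,4,10,0,6,14,11)
  step pc=6: or   $2, $1, $1  regs=(0,4,4,0,6,14,11)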